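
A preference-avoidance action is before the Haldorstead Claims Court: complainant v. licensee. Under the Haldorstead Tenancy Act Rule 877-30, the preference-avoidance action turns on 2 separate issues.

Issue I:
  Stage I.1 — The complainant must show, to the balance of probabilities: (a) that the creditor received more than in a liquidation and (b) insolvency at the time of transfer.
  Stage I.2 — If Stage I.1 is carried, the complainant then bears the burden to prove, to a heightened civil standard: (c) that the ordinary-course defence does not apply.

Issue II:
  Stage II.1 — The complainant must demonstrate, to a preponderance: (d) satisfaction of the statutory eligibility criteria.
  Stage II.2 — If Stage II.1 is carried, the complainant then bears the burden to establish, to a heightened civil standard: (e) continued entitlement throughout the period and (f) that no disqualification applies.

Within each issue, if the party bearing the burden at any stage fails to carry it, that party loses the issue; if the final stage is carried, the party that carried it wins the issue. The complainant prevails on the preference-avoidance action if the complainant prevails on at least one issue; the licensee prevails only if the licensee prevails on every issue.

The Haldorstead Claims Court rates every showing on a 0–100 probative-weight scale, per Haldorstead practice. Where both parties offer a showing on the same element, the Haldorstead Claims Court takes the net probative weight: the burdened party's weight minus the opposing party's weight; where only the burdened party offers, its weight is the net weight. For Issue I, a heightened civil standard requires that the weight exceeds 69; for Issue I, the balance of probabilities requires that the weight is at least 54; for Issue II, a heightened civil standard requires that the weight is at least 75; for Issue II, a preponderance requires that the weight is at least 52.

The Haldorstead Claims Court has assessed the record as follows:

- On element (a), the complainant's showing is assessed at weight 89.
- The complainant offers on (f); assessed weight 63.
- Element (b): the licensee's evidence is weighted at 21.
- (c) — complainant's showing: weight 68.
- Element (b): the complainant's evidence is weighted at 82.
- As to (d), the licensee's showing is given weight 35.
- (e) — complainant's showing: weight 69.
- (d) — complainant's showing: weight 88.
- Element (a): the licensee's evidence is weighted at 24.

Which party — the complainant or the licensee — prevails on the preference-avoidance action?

— Issue I —
At Stage I.1 the complainant must meet the balance of probabilities (weight is at least 54): on (a) the weight is 89 less the opposing 24 gives net 65, ≥ 54, so (a) meets the standard; on (b) the weight is 82 less the opposing 21 gives net 61, which does reach 54, so (b) meets the standard.
  Stage I.1 is satisfied; the complainant continues to bear the burden.
At Stage I.2 the complainant must meet a heightened civil standard (weight exceeds 69): on (c) the weight is 68, ≤ 69, so (c) does not meet the standard.
  Not every element is met, so the complainant fails to carry Stage I.2.
The licensee prevails on this issue.
— Issue II —
Stage II.1 — burden on complainant; standard: a preponderance (weight is at least 52).
    (d): 88 − 35 = 53 ≥ 52 [met]
  Stage II.1 is satisfied; the complainant continues to bear the burden.
Stage II.2 — burden on complainant; standard: a heightened civil standard (weight is at least 75).
    (e): 69 < 75 [not met]
    (f): 63 < 75 [not met]
  The complainant does not carry Stage II.2.
The analysis ends at Stage II.2; the licensee prevails on this issue.
Per-issue: Issue I → licensee; Issue II → licensee. The complainant must prevail on at least one issue; overall, the licensee prevails.

licensee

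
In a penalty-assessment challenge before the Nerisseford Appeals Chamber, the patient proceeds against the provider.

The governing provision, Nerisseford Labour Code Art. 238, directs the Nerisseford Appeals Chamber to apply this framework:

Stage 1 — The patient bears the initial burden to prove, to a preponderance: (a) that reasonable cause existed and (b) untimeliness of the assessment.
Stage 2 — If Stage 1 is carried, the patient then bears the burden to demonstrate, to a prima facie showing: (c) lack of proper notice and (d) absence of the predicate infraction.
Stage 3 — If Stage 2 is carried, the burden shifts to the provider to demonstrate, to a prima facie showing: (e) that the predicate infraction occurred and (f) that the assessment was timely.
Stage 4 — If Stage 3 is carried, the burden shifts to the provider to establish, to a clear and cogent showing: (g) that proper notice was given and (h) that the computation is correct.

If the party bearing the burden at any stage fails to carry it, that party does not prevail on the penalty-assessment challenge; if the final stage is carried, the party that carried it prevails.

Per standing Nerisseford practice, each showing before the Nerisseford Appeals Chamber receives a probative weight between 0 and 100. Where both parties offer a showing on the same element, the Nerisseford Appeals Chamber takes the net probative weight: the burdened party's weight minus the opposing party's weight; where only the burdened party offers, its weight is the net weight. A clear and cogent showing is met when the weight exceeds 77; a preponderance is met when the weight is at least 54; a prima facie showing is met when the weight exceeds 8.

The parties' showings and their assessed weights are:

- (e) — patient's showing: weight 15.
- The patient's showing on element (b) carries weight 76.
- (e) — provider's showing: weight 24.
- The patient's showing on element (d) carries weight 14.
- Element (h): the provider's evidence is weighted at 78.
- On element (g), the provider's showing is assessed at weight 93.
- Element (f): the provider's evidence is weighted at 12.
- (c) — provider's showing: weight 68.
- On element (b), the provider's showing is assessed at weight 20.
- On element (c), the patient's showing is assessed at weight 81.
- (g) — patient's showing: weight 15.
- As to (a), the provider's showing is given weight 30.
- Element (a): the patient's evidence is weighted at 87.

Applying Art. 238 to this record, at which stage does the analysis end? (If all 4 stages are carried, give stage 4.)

Stage 1 — burden on patient; standard: a preponderance (weight is at least 54).
    (a): 87 − 30 = 57 ≥ 54 [met]
    (b): 76 − 20 = 56 ≥ 54 [met]
  Stage 1 is satisfied; the patient continues to bear the burden.
Stage 2 — burden on patient; standard: a prima facie showing (weight exceeds 8).
    (c): 81 − 68 = 13 > 8 [met]
    (d): 14 > 8 [met]
  Stage 2 carried; the burden shifts to the provider.
Stage 3 — burden on provider; standard: a prima facie showing (weight exceeds 8).
    (e): 24 − 15 = 9 > 8 [met]
    (f): 12 > 8 [met]
  Stage 3 carried; the burden remains with the provider.
Stage 4 — burden on provider; standard: a clear and cogent showing (weight exceeds 77).
    (g): 93 − 15 = 78 > 77 [met]
    (h): 78 > 77 [met]
  The provider carries the last stage.
All stages carried — the provider prevails.

stage 4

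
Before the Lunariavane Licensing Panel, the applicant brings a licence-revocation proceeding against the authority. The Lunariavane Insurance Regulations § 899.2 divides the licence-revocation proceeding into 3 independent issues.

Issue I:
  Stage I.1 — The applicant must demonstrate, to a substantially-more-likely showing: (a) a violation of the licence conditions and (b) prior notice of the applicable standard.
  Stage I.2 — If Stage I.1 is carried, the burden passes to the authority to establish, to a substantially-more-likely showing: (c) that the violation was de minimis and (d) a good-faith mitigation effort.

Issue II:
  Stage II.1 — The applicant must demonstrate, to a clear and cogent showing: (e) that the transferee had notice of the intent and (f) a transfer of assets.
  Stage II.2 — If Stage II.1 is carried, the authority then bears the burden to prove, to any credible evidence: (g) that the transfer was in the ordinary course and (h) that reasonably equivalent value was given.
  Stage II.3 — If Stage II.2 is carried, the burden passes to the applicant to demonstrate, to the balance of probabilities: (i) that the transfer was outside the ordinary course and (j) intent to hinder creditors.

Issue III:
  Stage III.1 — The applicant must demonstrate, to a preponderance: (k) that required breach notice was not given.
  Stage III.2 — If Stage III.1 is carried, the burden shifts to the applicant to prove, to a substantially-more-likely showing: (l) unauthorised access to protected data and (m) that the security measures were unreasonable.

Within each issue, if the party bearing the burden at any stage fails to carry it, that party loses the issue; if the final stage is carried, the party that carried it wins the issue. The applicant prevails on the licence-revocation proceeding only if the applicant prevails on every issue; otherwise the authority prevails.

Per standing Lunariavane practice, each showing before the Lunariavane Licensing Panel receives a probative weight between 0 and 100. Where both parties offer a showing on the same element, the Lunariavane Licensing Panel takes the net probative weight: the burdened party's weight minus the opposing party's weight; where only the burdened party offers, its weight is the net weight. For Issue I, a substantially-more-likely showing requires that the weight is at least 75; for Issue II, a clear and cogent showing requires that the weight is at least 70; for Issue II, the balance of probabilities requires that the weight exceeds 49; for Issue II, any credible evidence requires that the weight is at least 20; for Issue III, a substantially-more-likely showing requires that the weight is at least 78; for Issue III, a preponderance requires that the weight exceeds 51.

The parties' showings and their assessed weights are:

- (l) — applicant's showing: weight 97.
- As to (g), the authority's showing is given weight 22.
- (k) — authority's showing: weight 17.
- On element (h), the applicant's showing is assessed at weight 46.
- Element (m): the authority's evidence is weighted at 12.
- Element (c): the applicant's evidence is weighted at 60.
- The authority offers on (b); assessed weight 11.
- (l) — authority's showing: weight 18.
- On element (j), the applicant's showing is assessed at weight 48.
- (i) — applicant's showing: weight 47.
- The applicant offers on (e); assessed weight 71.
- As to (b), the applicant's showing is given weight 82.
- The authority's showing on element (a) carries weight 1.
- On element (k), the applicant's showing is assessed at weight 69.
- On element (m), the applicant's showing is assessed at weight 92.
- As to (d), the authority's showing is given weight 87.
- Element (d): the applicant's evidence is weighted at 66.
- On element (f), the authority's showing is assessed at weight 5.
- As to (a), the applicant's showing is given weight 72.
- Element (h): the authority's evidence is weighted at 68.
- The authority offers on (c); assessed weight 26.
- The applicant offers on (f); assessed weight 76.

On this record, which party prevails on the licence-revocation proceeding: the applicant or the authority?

authority

— Issue I —
Stage I.1 (applicant, a substantially-more-likely showing, weight is at least 75): (a) net 72−1=71 < 75 — fails; (b) net 82−11=71 < 75 — fails.
  Not every element is met, so the applicant fails to carry Stage I.1.
So the authority prevails on this issue.
— Issue II —
Stage II.1 (applicant, a clear and cogent showing, weight is at least 70): (e) 71 ≥ 70 — meets; (f) net 76−5=71 ≥ 70 — meets.
  Stage II.1 carried; the burden shifts to the authority.
Stage II.2 (authority, any credible evidence, weight is at least 20): (g) 22 ≥ 20 — meets; (h) net 68−46=22 ≥ 20 — meets.
  Stage II.2 is satisfied; the onus moves to the applicant.
Stage II.3 (applicant, the balance of probabilities, weight exceeds 49): (i) 47 ≤ 49 — fails; (j) 48 ≤ 49 — fails.
  The applicant does not carry Stage II.3.
So the authority prevails on this issue.
— Issue III —
Stage III.1 — burden on applicant; standard: a preponderance (weight exceeds 51).
    (k): 69 − 17 = 52 > 51 [met]
  Stage III.1 is satisfied; the applicant continues to bear the burden.
Stage III.2 — burden on applicant; standard: a substantially-more-likely showing (weight is at least 78).
    (l): 97 − 18 = 79 ≥ 78 [met]
    (m): 92 − 12 = 80 ≥ 78 [met]
  Stage III.2 carried; the final stage is satisfied.
Every stage carried; the applicant prevails on this issue.
Per-issue: Issue I → authority; Issue II → authority; Issue III → applicant. The applicant must prevail on every issue; overall, the authority prevails.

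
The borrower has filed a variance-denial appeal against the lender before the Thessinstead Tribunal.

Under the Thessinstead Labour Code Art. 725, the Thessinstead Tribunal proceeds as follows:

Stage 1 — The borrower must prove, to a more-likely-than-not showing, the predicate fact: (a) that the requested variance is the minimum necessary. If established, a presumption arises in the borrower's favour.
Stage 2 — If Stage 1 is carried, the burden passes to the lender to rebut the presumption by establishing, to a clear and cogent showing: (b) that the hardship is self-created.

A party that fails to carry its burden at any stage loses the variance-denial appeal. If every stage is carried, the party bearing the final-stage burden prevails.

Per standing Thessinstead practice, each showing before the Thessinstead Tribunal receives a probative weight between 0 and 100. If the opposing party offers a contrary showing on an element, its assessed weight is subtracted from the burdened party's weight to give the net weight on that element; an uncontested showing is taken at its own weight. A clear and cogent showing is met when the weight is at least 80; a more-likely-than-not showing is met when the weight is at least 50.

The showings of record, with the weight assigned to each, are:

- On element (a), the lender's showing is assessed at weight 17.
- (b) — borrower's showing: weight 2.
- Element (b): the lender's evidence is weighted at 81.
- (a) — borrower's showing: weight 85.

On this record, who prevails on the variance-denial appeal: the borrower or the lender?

At Stage 1 the borrower must meet a more-likely-than-not showing (weight is at least 50): on (a) the weight is 85 less the opposing 17 gives net 68, which does reach 50, so (a) meets the standard.
  Stage 1 carried; the burden shifts to the lender.
At Stage 2 the lender must meet a clear and cogent showing (weight is at least 80): on (b) the weight is 81 less the opposing 2 gives net 79, < 80, so (b) does not meet the standard.
  The lender does not carry Stage 2.
The analysis ends at Stage 2; the borrower prevails.

borrower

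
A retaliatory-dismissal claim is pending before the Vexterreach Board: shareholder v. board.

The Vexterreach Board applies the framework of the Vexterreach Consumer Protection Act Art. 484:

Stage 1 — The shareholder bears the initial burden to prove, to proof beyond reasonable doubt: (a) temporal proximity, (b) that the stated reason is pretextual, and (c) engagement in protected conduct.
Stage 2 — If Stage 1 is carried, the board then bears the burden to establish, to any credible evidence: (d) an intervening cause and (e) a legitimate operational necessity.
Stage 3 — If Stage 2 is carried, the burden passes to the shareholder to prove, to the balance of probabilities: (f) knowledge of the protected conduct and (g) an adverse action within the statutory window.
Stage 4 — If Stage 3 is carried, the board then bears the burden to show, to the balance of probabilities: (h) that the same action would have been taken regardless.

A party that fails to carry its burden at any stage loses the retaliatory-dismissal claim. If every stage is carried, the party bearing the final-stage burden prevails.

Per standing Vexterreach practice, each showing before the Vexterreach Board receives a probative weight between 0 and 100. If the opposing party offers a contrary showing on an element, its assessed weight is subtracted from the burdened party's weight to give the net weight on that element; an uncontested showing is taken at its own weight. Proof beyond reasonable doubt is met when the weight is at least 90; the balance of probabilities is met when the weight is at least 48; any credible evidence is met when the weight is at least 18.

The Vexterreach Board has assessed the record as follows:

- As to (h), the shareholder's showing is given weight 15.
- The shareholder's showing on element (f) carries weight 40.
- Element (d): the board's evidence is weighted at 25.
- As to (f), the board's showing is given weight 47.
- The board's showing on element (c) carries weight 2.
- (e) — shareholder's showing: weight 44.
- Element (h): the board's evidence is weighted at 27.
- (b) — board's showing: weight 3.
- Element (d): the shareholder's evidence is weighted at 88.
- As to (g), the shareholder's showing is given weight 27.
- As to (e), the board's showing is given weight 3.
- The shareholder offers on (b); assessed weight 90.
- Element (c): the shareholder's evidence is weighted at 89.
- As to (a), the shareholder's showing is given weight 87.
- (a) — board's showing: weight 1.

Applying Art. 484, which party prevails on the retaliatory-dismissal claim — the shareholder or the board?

Stage 1 (shareholder, proof beyond reasonable doubt, weight is at least 90): (a) net 87−1=86 < 90 — fails; (b) net 90−3=87 < 90 — fails; (c) net 89−2=87 < 90 — fails.
  Stage 1 not carried; the shareholder fails its burden.
The board prevails.

board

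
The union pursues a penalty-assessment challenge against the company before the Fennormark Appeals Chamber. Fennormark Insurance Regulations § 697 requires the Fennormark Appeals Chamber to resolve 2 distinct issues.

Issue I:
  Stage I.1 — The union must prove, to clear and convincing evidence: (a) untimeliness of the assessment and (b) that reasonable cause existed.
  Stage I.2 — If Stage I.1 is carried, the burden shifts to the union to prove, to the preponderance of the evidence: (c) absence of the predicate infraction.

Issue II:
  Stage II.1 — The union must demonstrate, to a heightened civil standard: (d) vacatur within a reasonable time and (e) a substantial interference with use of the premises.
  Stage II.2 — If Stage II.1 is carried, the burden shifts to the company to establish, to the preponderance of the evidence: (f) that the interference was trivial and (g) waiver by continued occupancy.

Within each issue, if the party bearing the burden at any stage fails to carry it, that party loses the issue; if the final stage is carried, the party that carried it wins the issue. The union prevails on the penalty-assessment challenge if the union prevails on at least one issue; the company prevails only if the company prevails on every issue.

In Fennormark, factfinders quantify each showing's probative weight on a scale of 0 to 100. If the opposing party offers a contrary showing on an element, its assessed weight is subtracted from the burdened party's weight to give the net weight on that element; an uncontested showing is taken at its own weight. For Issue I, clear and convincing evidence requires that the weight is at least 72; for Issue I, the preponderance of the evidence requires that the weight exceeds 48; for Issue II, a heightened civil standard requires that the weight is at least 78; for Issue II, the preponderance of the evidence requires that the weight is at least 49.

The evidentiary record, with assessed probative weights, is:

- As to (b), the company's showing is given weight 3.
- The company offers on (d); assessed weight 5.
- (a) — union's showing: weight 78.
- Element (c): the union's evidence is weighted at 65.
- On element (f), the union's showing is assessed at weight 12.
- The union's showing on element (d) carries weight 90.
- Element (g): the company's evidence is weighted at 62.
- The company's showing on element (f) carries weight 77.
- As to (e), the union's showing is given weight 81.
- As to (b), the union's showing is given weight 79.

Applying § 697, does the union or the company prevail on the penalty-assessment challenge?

union

— Issue I —
Stage I.1 (union, clear and convincing evidence, weight is at least 72): (a) 78 ≥ 72 — meets; (b) net 79−3=76 ≥ 72 — meets.
  Stage I.1 is satisfied; the union continues to bear the burden.
Stage I.2 (union, the preponderance of the evidence, weight exceeds 48): (c) 65 > 48 — meets.
  The union carries the last stage.
All stages carried — the union prevails on this issue.
— Issue II —
At Stage II.1 the union must meet a heightened civil standard (weight is at least 78): on (d) the weight is 90 less the opposing 5 gives net 85, which does reach 78, so (d) meets the standard; on (e) the weight is 81, which does reach 78, so (e) meets the standard.
  The union carries Stage II.1; the company now bears the burden.
At Stage II.2 the company must meet the preponderance of the evidence (weight is at least 49): on (f) the weight is 77 less the opposing 12 gives net 65, ≥ 49, so (f) meets the standard; on (g) the weight is 62, which does reach 49, so (g) meets the standard.
  The company carries the last stage.
All stages carried — the company prevails on this issue.
Per-issue: Issue I → union; Issue II → company. The union must prevail on at least one issue; overall, the union prevails.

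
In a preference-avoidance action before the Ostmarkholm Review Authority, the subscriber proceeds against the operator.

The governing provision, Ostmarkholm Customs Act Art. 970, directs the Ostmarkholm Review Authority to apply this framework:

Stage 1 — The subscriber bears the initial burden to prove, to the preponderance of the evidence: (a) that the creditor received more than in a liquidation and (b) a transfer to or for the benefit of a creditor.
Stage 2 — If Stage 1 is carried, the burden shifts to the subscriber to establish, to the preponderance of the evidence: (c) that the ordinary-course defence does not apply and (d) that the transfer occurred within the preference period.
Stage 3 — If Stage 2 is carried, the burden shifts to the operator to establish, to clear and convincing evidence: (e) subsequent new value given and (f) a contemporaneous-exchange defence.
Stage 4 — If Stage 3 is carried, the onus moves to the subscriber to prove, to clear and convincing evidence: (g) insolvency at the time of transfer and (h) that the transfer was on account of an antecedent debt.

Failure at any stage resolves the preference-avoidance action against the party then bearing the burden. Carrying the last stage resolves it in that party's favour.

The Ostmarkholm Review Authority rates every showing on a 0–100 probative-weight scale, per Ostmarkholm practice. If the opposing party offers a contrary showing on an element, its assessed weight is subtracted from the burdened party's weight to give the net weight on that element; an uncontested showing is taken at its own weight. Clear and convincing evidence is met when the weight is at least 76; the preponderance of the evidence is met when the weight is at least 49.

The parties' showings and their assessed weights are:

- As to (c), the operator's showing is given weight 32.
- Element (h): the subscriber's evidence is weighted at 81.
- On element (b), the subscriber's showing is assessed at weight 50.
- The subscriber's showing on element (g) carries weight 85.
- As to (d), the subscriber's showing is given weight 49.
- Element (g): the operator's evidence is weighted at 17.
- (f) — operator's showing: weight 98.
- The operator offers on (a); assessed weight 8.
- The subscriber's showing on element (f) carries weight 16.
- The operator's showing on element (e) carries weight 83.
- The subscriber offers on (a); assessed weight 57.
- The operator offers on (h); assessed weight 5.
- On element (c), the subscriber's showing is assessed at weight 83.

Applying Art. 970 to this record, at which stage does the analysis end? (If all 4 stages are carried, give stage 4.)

stage 4

Stage 1 (subscriber, the preponderance of the evidence, weight is at least 49): (a) net 57−8=49 ≥ 49 — meets; (b) 50 ≥ 49 — meets.
  Stage 1 carried; the burden remains with the subscriber.
Stage 2 (subscriber, the preponderance of the evidence, weight is at least 49): (c) net 83−32=51 ≥ 49 — meets; (d) 49 ≥ 49 — meets.
  All elements met. The burden passes to the operator.
Stage 3 (operator, clear and convincing evidence, weight is at least 76): (e) 83 ≥ 76 — meets; (f) net 98−16=82 ≥ 76 — meets.
  Stage 3 carried; the burden shifts to the subscriber.
Stage 4 (subscriber, clear and convincing evidence, weight is at least 76): (g) net 85−17=68 < 76 — fails; (h) net 81−5=76 ≥ 76 — meets.
  Stage 4 not carried; the subscriber fails its burden.
So the operator prevails.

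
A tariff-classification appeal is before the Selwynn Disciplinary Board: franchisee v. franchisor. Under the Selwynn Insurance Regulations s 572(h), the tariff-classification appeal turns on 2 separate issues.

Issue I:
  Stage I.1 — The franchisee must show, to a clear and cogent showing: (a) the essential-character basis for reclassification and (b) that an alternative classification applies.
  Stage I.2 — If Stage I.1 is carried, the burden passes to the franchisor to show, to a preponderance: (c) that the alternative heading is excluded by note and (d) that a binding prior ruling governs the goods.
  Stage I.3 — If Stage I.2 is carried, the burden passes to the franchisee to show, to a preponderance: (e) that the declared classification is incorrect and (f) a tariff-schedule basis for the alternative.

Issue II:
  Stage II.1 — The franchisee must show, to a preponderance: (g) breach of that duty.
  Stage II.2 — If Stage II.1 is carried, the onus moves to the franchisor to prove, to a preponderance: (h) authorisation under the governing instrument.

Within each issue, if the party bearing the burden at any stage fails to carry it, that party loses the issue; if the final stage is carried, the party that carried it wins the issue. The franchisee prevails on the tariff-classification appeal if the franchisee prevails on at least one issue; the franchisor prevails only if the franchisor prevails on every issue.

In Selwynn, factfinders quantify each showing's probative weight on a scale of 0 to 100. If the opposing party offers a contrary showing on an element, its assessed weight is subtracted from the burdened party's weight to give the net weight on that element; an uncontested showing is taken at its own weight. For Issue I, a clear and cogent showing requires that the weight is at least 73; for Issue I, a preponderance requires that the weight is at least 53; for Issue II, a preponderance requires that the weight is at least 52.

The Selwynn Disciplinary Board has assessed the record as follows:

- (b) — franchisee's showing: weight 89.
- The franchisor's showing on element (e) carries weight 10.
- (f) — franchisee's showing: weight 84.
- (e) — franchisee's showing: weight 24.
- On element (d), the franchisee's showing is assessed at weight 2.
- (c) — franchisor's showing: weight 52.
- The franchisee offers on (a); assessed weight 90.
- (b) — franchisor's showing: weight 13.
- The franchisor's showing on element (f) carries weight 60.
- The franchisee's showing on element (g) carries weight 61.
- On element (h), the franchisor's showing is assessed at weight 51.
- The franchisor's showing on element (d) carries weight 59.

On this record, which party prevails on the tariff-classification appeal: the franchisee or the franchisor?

franchisee

— Issue I —
Stage I.1 — burden on franchisee; standard: a clear and cogent showing (weight is at least 73).
    (a): 90 ≥ 73 [met]
    (b): 89 − 13 = 76 ≥ 73 [met]
  Stage I.1 carried; the burden shifts to the franchisor.
Stage I.2 — burden on franchisor; standard: a preponderance (weight is at least 53).
    (c): 52 < 53 [not met]
    (d): 59 − 2 = 57 ≥ 53 [met]
  Stage I.2 not carried; the franchisor fails its burden.
The analysis ends at Stage I.2; the franchisee prevails on this issue.
— Issue II —
At Stage II.1 the franchisee must meet a preponderance (weight is at least 52): on (g) the weight is 61, ≥ 52, so (g) meets the standard.
  Stage II.1 carried; the burden shifts to the franchisor.
At Stage II.2 the franchisor must meet a preponderance (weight is at least 52): on (h) the weight is 51, < 52, so (h) does not meet the standard.
  Not every element is met, so the franchisor fails to carry Stage II.2.
The analysis ends at Stage II.2; the franchisee prevails on this issue.
Per-issue: Issue I → franchisee; Issue II → franchisee. The franchisee must prevail on at least one issue; overall, the franchisee prevails.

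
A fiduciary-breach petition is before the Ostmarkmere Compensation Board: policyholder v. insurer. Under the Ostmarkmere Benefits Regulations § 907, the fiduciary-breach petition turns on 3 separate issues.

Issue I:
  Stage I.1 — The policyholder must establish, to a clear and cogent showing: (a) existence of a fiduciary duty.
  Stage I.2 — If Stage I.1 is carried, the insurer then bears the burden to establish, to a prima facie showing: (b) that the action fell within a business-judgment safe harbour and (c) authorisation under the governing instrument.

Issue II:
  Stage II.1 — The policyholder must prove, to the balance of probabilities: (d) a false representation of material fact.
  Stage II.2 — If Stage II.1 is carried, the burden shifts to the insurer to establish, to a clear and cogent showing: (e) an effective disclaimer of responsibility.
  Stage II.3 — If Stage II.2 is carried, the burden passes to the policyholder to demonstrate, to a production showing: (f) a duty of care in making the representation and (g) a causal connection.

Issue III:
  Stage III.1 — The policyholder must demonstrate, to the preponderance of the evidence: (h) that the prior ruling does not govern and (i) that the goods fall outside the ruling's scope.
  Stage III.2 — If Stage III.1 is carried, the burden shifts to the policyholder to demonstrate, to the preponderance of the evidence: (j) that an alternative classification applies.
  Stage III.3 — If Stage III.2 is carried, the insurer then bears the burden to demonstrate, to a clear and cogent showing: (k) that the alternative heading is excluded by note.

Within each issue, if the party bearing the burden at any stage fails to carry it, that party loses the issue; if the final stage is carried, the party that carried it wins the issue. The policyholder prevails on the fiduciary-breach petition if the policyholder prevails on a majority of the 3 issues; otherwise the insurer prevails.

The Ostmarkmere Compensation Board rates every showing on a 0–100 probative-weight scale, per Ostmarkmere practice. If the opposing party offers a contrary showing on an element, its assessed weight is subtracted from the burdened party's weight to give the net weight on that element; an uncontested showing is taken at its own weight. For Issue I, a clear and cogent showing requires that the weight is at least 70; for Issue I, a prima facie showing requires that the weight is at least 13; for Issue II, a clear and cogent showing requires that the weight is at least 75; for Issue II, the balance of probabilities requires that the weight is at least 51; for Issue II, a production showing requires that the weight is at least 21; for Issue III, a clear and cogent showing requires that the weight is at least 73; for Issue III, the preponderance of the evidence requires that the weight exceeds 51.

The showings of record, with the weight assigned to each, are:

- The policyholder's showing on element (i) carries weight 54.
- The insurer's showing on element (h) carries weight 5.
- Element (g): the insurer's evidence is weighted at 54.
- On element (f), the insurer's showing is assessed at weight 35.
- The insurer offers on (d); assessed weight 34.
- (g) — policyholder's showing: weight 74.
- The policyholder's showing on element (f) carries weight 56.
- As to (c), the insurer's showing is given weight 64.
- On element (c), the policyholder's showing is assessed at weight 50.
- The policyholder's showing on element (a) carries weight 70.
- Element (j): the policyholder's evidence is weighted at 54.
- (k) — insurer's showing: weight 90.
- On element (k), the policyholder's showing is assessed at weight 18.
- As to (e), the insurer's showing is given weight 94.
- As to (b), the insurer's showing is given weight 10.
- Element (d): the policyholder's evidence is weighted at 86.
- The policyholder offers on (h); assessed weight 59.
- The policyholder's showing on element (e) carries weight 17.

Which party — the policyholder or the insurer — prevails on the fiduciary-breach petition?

policyholder

— Issue I —
At Stage I.1 the policyholder must meet a clear and cogent showing (weight is at least 70): on (a) the weight is 70, which does reach 70, so (a) meets the standard.
  All elements met. The burden passes to the insurer.
At Stage I.2 the insurer must meet a prima facie showing (weight is at least 13): on (b) the weight is 10, < 13, so (b) does not meet the standard; on (c) the weight is 64 less the opposing 50 gives net 14, ≥ 13, so (c) meets the standard.
  Not every element is met, so the insurer fails to carry Stage I.2.
The policyholder prevails on this issue.
— Issue II —
At Stage II.1 the policyholder must meet the balance of probabilities (weight is at least 51): on (d) the weight is 86 less the opposing 34 gives net 52, which does reach 51, so (d) meets the standard.
  Stage II.1 is satisfied; the onus moves to the insurer.
At Stage II.2 the insurer must meet a clear and cogent showing (weight is at least 75): on (e) the weight is 94 less the opposing 17 gives net 77, ≥ 75, so (e) meets the standard.
  Stage II.2 is satisfied; the onus moves to the policyholder.
At Stage II.3 the policyholder must meet a production showing (weight is at least 21): on (f) the weight is 56 less the opposing 35 gives net 21, which does reach 21, so (f) meets the standard; on (g) the weight is 74 less the opposing 54 gives net 20, which does not reach 21, so (g) does not meet the standard.
  Stage II.3 not carried; the policyholder fails its burden.
The insurer prevails on this issue.
— Issue III —
At Stage III.1 the policyholder must meet the preponderance of the evidence (weight exceeds 51): on (h) the weight is 59 less the opposing 5 gives net 54, > 51, so (h) meets the standard; on (i) the weight is 54, > 51, so (i) meets the standard.
  Stage III.1 carried; the burden remains with the policyholder.
At Stage III.2 the policyholder must meet the preponderance of the evidence (weight exceeds 51): on (j) the weight is 54, which does exceed 51, so (j) meets the standard.
  Stage III.2 is satisfied; the onus moves to the insurer.
At Stage III.3 the insurer must meet a clear and cogent showing (weight is at least 73): on (k) the weight is 90 less the opposing 18 gives net 72, < 73, so (k) does not meet the standard.
  The insurer does not carry Stage III.3.
The policyholder prevails on this issue.
Per-issue: Issue I → policyholder; Issue II → insurer; Issue III → policyholder. The policyholder must prevail on a majority of issues; overall, the policyholder prevails.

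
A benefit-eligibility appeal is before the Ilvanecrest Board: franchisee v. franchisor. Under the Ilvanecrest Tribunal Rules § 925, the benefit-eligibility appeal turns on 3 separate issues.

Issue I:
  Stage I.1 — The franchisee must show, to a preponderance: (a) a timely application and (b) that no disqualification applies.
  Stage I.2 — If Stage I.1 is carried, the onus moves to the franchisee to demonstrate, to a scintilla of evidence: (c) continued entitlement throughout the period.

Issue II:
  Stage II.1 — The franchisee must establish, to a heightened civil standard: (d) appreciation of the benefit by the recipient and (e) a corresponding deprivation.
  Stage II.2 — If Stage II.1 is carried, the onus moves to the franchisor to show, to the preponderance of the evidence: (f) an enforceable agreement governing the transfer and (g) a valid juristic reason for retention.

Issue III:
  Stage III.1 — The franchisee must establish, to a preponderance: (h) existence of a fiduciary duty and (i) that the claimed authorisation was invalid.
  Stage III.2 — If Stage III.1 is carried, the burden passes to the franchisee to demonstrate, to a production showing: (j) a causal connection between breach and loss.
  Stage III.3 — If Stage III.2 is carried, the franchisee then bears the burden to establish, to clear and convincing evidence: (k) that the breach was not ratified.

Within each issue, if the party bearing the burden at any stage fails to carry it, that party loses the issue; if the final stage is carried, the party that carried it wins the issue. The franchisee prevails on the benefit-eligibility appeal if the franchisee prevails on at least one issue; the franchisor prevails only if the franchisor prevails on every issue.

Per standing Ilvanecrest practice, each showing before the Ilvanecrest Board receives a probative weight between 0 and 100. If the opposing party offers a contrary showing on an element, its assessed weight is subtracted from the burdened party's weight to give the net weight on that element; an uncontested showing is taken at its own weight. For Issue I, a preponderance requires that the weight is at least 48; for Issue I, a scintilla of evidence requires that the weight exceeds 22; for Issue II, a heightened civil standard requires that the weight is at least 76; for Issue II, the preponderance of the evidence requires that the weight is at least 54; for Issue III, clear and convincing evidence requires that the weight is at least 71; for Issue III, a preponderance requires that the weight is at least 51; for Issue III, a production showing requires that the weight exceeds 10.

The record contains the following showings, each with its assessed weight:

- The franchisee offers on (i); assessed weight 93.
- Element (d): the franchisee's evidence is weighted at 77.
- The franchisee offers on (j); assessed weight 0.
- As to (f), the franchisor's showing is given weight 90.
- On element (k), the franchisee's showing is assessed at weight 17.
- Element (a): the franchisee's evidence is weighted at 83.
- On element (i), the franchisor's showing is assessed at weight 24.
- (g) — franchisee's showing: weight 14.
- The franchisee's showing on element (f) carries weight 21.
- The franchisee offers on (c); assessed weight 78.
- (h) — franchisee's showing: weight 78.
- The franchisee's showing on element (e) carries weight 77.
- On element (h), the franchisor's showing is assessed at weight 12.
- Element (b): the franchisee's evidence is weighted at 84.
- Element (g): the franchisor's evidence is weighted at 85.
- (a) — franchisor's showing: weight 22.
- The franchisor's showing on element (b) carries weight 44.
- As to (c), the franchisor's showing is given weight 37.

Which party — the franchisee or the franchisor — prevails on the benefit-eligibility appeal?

franchisor

— Issue I —
Stage I.1 — burden on franchisee; standard: a preponderance (weight is at least 48).
    (a): 83 − 22 = 61 ≥ 48 [met]
    (b): 84 − 44 = 40 < 48 [not met]
  Not every element is met, so the franchisee fails to carry Stage I.1.
So the franchisor prevails on this issue.
— Issue II —
At Stage II.1 the franchisee must meet a heightened civil standard (weight is at least 76): on (d) the weight is 77, which does reach 76, so (d) meets the standard; on (e) the weight is 77, which does reach 76, so (e) meets the standard.
  All elements met. The burden passes to the franchisor.
At Stage II.2 the franchisor must meet the preponderance of the evidence (weight is at least 54): on (f) the weight is 90 less the opposing 21 gives net 69, ≥ 54, so (f) meets the standard; on (g) the weight is 85 less the opposing 14 gives net 71, ≥ 54, so (g) meets the standard.
  All elements met at the final stage.
With every stage satisfied, the franchisor prevails on this issue.
— Issue III —
At Stage III.1 the franchisee must meet a preponderance (weight is at least 51): on (h) the weight is 78 less the opposing 12 gives net 66, ≥ 51, so (h) meets the standard; on (i) the weight is 93 less the opposing 24 gives net 69, which does reach 51, so (i) meets the standard.
  Stage III.1 carried; the burden remains with the franchisee.
At Stage III.2 the franchisee must meet a production showing (weight exceeds 10): on (j) the weight is 0, which does not exceed 10, so (j) does not meet the standard.
  The franchisee does not carry Stage III.2.
The franchisor prevails on this issue.
Per-issue: Issue I → franchisor; Issue II → franchisor; Issue III → franchisor. The franchisee must prevail on at least one issue; overall, the franchisor prevails.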